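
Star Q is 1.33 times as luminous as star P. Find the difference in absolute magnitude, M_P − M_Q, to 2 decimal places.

M_P − M_Q ≈ 0.31

Pogson: ΔM = −2.5 log₁₀(ratio) = −2.5 log₁₀(1.33) = −2.5 × 0.1239 = -0.310
Star Q is brighter so has the smaller magnitude: M_P − M_Q is positive.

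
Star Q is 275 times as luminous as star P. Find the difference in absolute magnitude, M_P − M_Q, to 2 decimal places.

M_P − M_Q ≈ 6.10

Pogson: ΔM = −2.5 log₁₀(ratio) = −2.5 log₁₀(275) = −2.5 × 2.4393 = -6.098
Star Q is brighter so has the smaller magnitude: M_P − M_Q is positive.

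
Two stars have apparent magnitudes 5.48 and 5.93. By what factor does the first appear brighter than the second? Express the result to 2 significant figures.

1.5

Magnitude difference = -0.45
Flux ratio = 10^(−0.4 Δm) = 10^(−0.4 × -0.45) = 10^0.180 = 1.514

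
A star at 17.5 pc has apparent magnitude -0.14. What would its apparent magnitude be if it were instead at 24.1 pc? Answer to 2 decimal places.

m ≈ 0.55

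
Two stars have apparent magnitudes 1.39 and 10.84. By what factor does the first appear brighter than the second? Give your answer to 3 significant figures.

6030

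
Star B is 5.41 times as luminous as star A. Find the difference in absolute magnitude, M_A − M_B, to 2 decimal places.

M_A − M_B ≈ 1.83

Pogson: ΔM = −2.5 log₁₀(ratio) = −2.5 log₁₀(5.41) = −2.5 × 0.7332 = -1.833
Star B is brighter so has the smaller magnitude: M_A − M_B is positive.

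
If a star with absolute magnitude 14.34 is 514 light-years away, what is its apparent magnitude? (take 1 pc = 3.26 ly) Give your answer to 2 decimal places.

d = 514 ly / 3.26 = 157.7 pc
m = M + 5 log₁₀ d − 5 = 14.34 + 5·2.1977 − 5 = 20.329

m ≈ 20.33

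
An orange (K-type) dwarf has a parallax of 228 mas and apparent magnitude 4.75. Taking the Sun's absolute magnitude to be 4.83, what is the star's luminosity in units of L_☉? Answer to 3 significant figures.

d = 1/p = 1000/228 mas = 4.386 pc
M = m − 5 log₁₀ d + 5 = 4.75 − 5·0.6421 + 5 = 6.540
M − M_☉ = 6.540 − 4.83 = 1.710
L/L_☉ = 10^(−0.4 × 1.710) = 0.2071

L/L_☉ ≈ 0.207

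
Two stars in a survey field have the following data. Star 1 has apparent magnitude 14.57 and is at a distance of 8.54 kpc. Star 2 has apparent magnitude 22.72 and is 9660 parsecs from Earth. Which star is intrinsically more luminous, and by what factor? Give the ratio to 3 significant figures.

Star 1: d = 8.54 kpc = 8540 pc
Star 1: M = m − 5 log₁₀ d + 5 = 14.57 − 5·3.9315 + 5 = -0.087
Star 2: M = m − 5 log₁₀ d + 5 = 22.72 − 5·3.9850 + 5 = 7.795
ΔM = M_1 − M_2 = -0.087 − (7.795) = -7.882; smaller M is more luminous → Star 1.
L ratio = 10^(0.4 |ΔM|) = 10^3.153 = 1422

Star 1 is more luminous, by a factor of 1420.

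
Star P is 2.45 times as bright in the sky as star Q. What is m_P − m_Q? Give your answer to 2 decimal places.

Pogson: Δm = −2.5 log₁₀(ratio) = −2.5 log₁₀(2.45) = −2.5 × 0.3892 = -0.973
Star P is brighter, so it has the smaller magnitude: the difference is negative.

m_P − m_Q ≈ -0.97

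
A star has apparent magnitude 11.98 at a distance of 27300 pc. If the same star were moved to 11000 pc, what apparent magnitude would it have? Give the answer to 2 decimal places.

m ≈ 10.01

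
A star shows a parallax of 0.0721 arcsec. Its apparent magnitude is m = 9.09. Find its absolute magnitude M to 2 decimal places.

d = 1/p = 1/0.0721″ = 13.87 pc
5 log₁₀(d/10 pc) = 5 log₁₀(13.87) − 5 = 0.710
M = m − 5 log₁₀(d/10) = 9.09 − 0.710 = 8.380

M ≈ 8.38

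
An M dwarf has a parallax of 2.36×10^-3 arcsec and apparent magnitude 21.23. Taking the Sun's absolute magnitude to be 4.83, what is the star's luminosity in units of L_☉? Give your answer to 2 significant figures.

d = 1/p = 1/2.36×10^-3″ = 423.7 pc
M = m − 5 log₁₀ d + 5 = 21.23 − 5·2.6271 + 5 = 13.095
M − M_☉ = 13.095 − 4.83 = 8.265
L/L_☉ = 10^(−0.4 × 8.265) = 4.945×10^-4

L/L_☉ ≈ 4.9×10^-4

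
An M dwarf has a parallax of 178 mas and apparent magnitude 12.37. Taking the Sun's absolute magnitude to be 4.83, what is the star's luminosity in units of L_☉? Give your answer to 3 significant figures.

L/L_☉ ≈ 3.04×10^-4

d = 1/p = 1000/178 mas = 5.618 pc
M = m − 5 log₁₀ d + 5 = 12.37 − 5·0.7496 + 5 = 13.622
M − M_☉ = 13.622 − 4.83 = 8.792
L/L_☉ = 10^(−0.4 × 8.792) = 3.042×10^-4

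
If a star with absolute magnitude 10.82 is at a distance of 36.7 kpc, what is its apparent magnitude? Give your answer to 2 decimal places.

d = 36.7 kpc = 36700 pc
m = M + 5 log₁₀ d − 5 = 10.82 + 5·4.5647 − 5 = 28.643

m ≈ 28.64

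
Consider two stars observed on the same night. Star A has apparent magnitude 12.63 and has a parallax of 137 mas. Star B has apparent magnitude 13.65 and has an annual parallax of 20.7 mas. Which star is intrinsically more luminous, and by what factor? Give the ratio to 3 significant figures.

Star A: p = 137 mas = 0.137″ → d = 1/p = 7.299 pc
Star A: M = m − 5 log₁₀ d + 5 = 12.63 − 5·0.8633 + 5 = 13.314
Star B: p = 20.7 mas = 0.0207″ → d = 1/p = 48.31 pc
Star B: M = m − 5 log₁₀ d + 5 = 13.65 − 5·1.6840 + 5 = 10.230
ΔM = M_A − M_B = 13.314 − (10.230) = 3.084; smaller M is more luminous → Star B.
L ratio = 10^(0.4 |ΔM|) = 10^1.234 = 17.12

Star B is more luminous, by a factor of 17.1.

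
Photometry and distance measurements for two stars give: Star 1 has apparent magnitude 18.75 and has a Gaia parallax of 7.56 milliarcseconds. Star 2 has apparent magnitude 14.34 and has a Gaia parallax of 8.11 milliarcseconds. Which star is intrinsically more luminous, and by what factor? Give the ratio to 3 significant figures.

Star 2 is more luminous, by a factor of 50.5.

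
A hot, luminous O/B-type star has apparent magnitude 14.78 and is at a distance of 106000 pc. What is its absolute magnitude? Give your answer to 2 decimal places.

M ≈ -5.35

5 log₁₀(d/10 pc) = 5 log₁₀(106000) − 5 = 20.127
M = m − 5 log₁₀(d/10) = 14.78 − 20.127 = -5.347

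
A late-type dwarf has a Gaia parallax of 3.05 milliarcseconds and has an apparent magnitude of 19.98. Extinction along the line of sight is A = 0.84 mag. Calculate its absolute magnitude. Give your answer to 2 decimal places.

p = 3.05 mas = 3.05×10^-3″ → d = 1/p = 327.9 pc
5 log₁₀(d/10 pc) = 5 log₁₀(327.9) − 5 = 7.579
M = m − 5 log₁₀(d/10) − A = 19.98 − 7.579 − 0.84 = 11.561

M ≈ 11.56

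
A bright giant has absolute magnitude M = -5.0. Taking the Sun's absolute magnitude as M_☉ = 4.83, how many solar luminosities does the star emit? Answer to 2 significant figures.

L/L_☉ ≈ 8600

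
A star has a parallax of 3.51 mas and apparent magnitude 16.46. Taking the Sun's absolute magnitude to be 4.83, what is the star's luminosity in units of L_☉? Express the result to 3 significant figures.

L/L_☉ ≈ 0.0181

d = 1/p = 1000/3.51 mas = 284.9 pc
M = m − 5 log₁₀ d + 5 = 16.46 − 5·2.4547 + 5 = 9.187
M − M_☉ = 9.187 − 4.83 = 4.357
L/L_☉ = 10^(−0.4 × 4.357) = 0.01809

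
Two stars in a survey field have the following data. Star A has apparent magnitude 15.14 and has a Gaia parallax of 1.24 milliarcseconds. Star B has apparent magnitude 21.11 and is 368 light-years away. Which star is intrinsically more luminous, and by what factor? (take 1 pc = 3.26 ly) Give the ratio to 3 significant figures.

Star A: p = 1.24 mas = 1.24×10^-3″ → d = 1/p = 806.5 pc
Star A: M = m − 5 log₁₀ d + 5 = 15.14 − 5·2.9066 + 5 = 5.607
Star B: d = 368 ly / 3.26 = 112.9 pc
Star B: M = m − 5 log₁₀ d + 5 = 21.11 − 5·2.0526 + 5 = 15.847
ΔM = M_A − M_B = 5.607 − (15.847) = -10.240; smaller M is more luminous → Star A.
L ratio = 10^(0.4 |ΔM|) = 10^4.096 = 12470

Star A is more luminous, by a factor of 12500.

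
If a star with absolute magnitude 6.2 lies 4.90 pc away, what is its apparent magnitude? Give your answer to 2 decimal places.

m = M + 5 log₁₀ d − 5 = 6.2 + 5·0.6902 − 5 = 4.651

m ≈ 4.65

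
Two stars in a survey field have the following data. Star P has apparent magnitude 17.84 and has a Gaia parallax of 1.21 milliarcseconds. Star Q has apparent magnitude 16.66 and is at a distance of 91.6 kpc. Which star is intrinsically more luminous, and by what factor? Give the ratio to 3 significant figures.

Star Q is more luminous, by a factor of 36400.

Star P: p = 1.21 mas = 1.21×10^-3″ → d = 1/p = 826.4 pc
Star P: M = m − 5 log₁₀ d + 5 = 17.84 − 5·2.9172 + 5 = 8.254
Star Q: d = 91.6 kpc = 91600 pc
Star Q: M = m − 5 log₁₀ d + 5 = 16.66 − 5·4.9619 + 5 = -3.149
ΔM = M_P − M_Q = 8.254 − (-3.149) = 11.403; smaller M is more luminous → Star Q.
L ratio = 10^(0.4 |ΔM|) = 10^4.561 = 36420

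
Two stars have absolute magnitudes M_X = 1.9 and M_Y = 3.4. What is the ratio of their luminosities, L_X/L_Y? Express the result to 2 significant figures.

ΔM = M_X − M_Y = -1.5
L_X/L_Y = 10^(−0.4 ΔM) = 10^0.600 = 3.981

L_X/L_Y ≈ 4.0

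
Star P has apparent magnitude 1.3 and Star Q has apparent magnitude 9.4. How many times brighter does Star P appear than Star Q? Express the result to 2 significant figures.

1700

Δm = 1.3 − (9.4) = -8.1
Flux ratio = 10^(−0.4 Δm) = 10^(−0.4 × -8.1) = 10^3.240 = 1738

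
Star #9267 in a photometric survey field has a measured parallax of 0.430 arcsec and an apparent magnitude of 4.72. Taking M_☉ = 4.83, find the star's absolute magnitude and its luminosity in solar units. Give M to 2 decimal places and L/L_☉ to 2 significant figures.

d = 1/p = 1/0.430″ = 2.326 pc
M = m − 5 log₁₀ d + 5 = 4.72 − 5·0.3665 + 5 = 7.887
M − M_☉ = 7.887 − 4.83 = 3.057
L/L_☉ = 10^(−0.4 × 3.057) = 0.05985

M ≈ 7.89; L/L_☉ ≈ 0.060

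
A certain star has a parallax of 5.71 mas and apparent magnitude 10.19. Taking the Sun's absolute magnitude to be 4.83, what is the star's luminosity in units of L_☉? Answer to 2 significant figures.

L/L_☉ ≈ 2.2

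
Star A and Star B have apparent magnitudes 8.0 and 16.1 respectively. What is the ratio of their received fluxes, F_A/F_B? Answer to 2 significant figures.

Δm = 8.0 − (16.1) = -8.1
Flux ratio = 10^(−0.4 Δm) = 10^(−0.4 × -8.1) = 10^3.240 = 1738

F_A/F_B ≈ 1700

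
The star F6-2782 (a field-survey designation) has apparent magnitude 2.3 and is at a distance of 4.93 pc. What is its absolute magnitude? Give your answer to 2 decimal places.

M ≈ 3.84

5 log₁₀(d/10 pc) = 5 log₁₀(4.930) − 5 = -1.536
M = m − 5 log₁₀(d/10) = 2.3 + 1.536 = 3.836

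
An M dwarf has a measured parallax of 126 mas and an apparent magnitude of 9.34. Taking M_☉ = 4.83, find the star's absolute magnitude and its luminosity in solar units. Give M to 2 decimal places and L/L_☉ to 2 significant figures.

M ≈ 9.84; L/L_☉ ≈ 9.9×10^-3

d = 1/p = 1000/126 mas = 7.937 pc
M = m − 5 log₁₀ d + 5 = 9.34 − 5·0.8996 + 5 = 9.842
M − M_☉ = 9.842 − 4.83 = 5.012
L/L_☉ = 10^(−0.4 × 5.012) = 9.891×10^-3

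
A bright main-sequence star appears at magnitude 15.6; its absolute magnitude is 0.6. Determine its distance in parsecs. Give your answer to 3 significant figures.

Distance modulus: m − M = 15.6 − (0.6) = 15.000
m − M = 5 log₁₀ d − 5
log₁₀ d = (m − M)/5 + 1 = 4.0000
d = 10^4.0000 = 10000 pc

d ≈ 10000 pc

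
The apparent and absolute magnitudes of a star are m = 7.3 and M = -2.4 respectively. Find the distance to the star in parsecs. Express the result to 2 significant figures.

d ≈ 870 pc

Distance modulus: m − M = 7.3 − (-2.4) = 9.700
m − M = 5 log₁₀ d − 5
log₁₀ d = (m − M)/5 + 1 = 2.9400
d = 10^2.9400 = 871.0 pc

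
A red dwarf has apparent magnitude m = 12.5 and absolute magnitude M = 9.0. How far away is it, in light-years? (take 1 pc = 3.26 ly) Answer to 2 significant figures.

Distance modulus: m − M = 12.5 − (9.0) = 3.500
m − M = 5 log₁₀ d − 5
log₁₀ d = (m − M)/5 + 1 = 1.7000
d = 10^1.7000 = 50.12 pc
= 163.4 ly

d ≈ 160 ly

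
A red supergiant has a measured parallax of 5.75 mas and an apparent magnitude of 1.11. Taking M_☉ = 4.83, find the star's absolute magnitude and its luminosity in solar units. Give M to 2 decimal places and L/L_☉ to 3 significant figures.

M ≈ -5.09; L/L_☉ ≈ 9300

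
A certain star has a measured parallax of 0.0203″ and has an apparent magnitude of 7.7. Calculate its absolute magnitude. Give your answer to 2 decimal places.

M ≈ 4.24

d = 1/p = 1/0.0203″ = 49.26 pc
5 log₁₀(d/10 pc) = 5 log₁₀(49.26) − 5 = 3.463
M = m − 5 log₁₀(d/10) = 7.7 − 3.463 = 4.237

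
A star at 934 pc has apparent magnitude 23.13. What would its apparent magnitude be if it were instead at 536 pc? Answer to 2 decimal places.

m ≈ 21.92

Flux ∝ 1/d², so Δm = 5 log₁₀(d₂/d₁) = 5 log₁₀(536/934) = -1.206
m₂ = m₁ + Δm = 23.13 + (-1.206) = 21.924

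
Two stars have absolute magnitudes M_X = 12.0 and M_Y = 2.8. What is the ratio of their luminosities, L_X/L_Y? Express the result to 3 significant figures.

L_X/L_Y ≈ 2.09×10^-4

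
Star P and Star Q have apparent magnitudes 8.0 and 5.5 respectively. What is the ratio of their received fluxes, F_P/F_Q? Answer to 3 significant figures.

Magnitude difference = 2.5
Flux ratio = 10^(−0.4 Δm) = 10^(−0.4 × 2.5) = 10^-1.000 = 0.1000

F_P/F_Q ≈ 0.100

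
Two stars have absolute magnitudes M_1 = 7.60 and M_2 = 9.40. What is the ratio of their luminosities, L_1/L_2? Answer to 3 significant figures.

ΔM = M_1 − M_2 = -1.80
L_1/L_2 = 10^(−0.4 ΔM) = 10^0.720 = 5.248

L_1/L_2 ≈ 5.25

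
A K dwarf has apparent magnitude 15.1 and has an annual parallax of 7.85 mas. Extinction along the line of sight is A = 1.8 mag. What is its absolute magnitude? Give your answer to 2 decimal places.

M ≈ 7.77

p = 7.85 mas = 7.85×10^-3″ → d = 1/p = 127.4 pc
5 log₁₀(d/10 pc) = 5 log₁₀(127.4) − 5 = 5.526
M = m − 5 log₁₀(d/10) − A = 15.1 − 5.526 − 1.8 = 7.774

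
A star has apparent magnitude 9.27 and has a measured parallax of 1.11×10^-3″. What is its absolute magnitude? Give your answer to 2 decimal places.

d = 1/p = 1/1.11×10^-3″ = 900.9 pc
5 log₁₀(d/10 pc) = 5 log₁₀(900.9) − 5 = 9.773
M = m − 5 log₁₀(d/10) = 9.27 − 9.773 = -0.503

M ≈ -0.50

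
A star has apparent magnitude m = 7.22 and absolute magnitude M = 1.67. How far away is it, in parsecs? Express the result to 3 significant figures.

Distance modulus: m − M = 7.22 − (1.67) = 5.550
m − M = 5 log₁₀ d − 5
log₁₀ d = (m − M)/5 + 1 = 2.1100
d = 10^2.1100 = 128.8 pc

d ≈ 129 pc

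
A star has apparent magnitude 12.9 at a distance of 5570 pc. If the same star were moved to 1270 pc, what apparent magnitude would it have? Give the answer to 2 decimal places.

m ≈ 9.69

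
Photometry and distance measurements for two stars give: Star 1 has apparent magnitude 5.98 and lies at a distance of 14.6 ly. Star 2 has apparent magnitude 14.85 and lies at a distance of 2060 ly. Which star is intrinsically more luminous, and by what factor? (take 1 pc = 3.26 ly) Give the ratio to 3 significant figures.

Star 1: d = 14.6 ly / 3.26 = 4.479 pc
Star 1: M = m − 5 log₁₀ d + 5 = 5.98 − 5·0.6511 + 5 = 7.724
Star 2: d = 2060 ly / 3.26 = 631.9 pc
Star 2: M = m − 5 log₁₀ d + 5 = 14.85 − 5·2.8006 + 5 = 5.847
ΔM = M_1 − M_2 = 7.724 − (5.847) = 1.878; smaller M is more luminous → Star 2.
L ratio = 10^(0.4 |ΔM|) = 10^0.751 = 5.637

Star 2 is more luminous, by a factor of 5.64.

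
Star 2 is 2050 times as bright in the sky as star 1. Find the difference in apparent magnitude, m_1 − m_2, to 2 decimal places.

m_1 − m_2 ≈ 8.28

Pogson: Δm = −2.5 log₁₀(ratio) = −2.5 log₁₀(2050) = −2.5 × 3.3118 = -8.279
Star 2 is brighter so has the smaller magnitude: m_1 − m_2 is positive.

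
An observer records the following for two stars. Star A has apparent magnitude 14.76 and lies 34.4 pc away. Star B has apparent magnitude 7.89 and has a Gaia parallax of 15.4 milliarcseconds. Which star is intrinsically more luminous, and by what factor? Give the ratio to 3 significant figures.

Star B is more luminous, by a factor of 1990.

Star A: M = m − 5 log₁₀ d + 5 = 14.76 − 5·1.5366 + 5 = 12.077
Star B: p = 15.4 mas = 0.0154″ → d = 1/p = 64.94 pc
Star B: M = m − 5 log₁₀ d + 5 = 7.89 − 5·1.8125 + 5 = 3.828
ΔM = M_A − M_B = 12.077 − (3.828) = 8.250; smaller M is more luminous → Star B.
L ratio = 10^(0.4 |ΔM|) = 10^3.300 = 1995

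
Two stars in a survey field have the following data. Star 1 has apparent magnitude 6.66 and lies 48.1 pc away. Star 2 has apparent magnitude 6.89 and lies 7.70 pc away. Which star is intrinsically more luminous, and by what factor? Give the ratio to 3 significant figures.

Star 1 is more luminous, by a factor of 48.2.

Star 1: M = m − 5 log₁₀ d + 5 = 6.66 − 5·1.6821 + 5 = 3.249
Star 2: M = m − 5 log₁₀ d + 5 = 6.89 − 5·0.8865 + 5 = 7.458
ΔM = M_1 − M_2 = 3.249 − (7.458) = -4.208; smaller M is more luminous → Star 1.
L ratio = 10^(0.4 |ΔM|) = 10^1.683 = 48.23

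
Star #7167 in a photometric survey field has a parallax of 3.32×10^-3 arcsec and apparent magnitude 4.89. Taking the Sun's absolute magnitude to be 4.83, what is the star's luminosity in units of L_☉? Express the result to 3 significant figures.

d = 1/p = 1/3.32×10^-3″ = 301.2 pc
M = m − 5 log₁₀ d + 5 = 4.89 − 5·2.4789 + 5 = -2.504
M − M_☉ = -2.504 − 4.83 = -7.334
L/L_☉ = 10^(−0.4 × -7.334) = 858.5

L/L_☉ ≈ 858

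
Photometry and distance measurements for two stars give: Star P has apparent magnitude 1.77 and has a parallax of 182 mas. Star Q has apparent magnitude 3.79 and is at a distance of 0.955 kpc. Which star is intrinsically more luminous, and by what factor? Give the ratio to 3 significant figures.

Star Q is more luminous, by a factor of 4700.

Star P: p = 182 mas = 0.182″ → d = 1/p = 5.495 pc
Star P: M = m − 5 log₁₀ d + 5 = 1.77 − 5·0.7399 + 5 = 3.070
Star Q: d = 0.955 kpc = 955.0 pc
Star Q: M = m − 5 log₁₀ d + 5 = 3.79 − 5·2.9800 + 5 = -6.110
ΔM = M_P − M_Q = 3.070 − (-6.110) = 9.180; smaller M is more luminous → Star Q.
L ratio = 10^(0.4 |ΔM|) = 10^3.672 = 4701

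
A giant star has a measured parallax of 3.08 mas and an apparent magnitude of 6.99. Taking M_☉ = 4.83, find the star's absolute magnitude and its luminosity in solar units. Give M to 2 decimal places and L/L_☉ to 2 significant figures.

M ≈ -0.57; L/L_☉ ≈ 140

d = 1/p = 1000/3.08 mas = 324.7 pc
M = m − 5 log₁₀ d + 5 = 6.99 − 5·2.5114 + 5 = -0.567
M − M_☉ = -0.567 − 4.83 = -5.397
L/L_☉ = 10^(−0.4 × -5.397) = 144.2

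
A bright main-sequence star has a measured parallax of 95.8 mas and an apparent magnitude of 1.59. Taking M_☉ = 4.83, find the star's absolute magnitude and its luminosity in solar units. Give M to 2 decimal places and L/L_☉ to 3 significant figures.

M ≈ 1.50; L/L_☉ ≈ 21.5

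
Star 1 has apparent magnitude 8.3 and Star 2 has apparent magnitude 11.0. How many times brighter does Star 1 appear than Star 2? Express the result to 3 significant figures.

12.0

Magnitude difference = -2.7
Flux ratio = 10^(−0.4 Δm) = 10^(−0.4 × -2.7) = 10^1.080 = 12.02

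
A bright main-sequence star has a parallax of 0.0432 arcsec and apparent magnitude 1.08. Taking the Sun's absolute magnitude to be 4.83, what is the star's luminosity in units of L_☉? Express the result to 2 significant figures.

L/L_☉ ≈ 170

d = 1/p = 1/0.0432″ = 23.15 pc
M = m − 5 log₁₀ d + 5 = 1.08 − 5·1.3645 + 5 = -0.743
M − M_☉ = -0.743 − 4.83 = -5.573
L/L_☉ = 10^(−0.4 × -5.573) = 169.4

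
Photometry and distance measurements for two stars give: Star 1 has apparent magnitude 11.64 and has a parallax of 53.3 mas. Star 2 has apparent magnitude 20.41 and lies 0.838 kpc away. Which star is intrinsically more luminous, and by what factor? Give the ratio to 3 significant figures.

Star 1 is more luminous, by a factor of 1.61.

Star 1: p = 53.3 mas = 0.0533″ → d = 1/p = 18.76 pc
Star 1: M = m − 5 log₁₀ d + 5 = 11.64 − 5·1.2733 + 5 = 10.274
Star 2: d = 0.838 kpc = 838.0 pc
Star 2: M = m − 5 log₁₀ d + 5 = 20.41 − 5·2.9232 + 5 = 10.794
ΔM = M_1 − M_2 = 10.274 − (10.794) = -0.520; smaller M is more luminous → Star 1.
L ratio = 10^(0.4 |ΔM|) = 10^0.208 = 1.615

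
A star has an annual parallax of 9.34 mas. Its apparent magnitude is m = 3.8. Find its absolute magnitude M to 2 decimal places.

p = 9.34 mas = 9.34×10^-3″ → d = 1/p = 107.1 pc
5 log₁₀(d/10 pc) = 5 log₁₀(107.1) − 5 = 5.148
M = m − 5 log₁₀(d/10) = 3.8 − 5.148 = -1.348

M ≈ -1.35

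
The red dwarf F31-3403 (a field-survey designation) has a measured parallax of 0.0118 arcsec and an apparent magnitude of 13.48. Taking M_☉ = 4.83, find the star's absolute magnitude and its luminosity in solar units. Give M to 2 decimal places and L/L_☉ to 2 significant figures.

M ≈ 8.84; L/L_☉ ≈ 0.025

d = 1/p = 1/0.0118″ = 84.75 pc
M = m − 5 log₁₀ d + 5 = 13.48 − 5·1.9281 + 5 = 8.839
M − M_☉ = 8.839 − 4.83 = 4.009
L/L_☉ = 10^(−0.4 × 4.009) = 0.02490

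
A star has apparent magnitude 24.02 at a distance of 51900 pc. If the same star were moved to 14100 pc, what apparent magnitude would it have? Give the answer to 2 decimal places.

Flux ∝ 1/d², so Δm = 5 log₁₀(d₂/d₁) = 5 log₁₀(14100/51900) = -2.830
m₂ = m₁ + Δm = 24.02 + (-2.830) = 21.190

m ≈ 21.19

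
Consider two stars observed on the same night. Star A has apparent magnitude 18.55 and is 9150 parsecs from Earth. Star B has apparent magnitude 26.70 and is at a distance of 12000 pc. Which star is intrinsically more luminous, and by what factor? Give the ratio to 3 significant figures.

Star A: M = m − 5 log₁₀ d + 5 = 18.55 − 5·3.9614 + 5 = 3.743
Star B: M = m − 5 log₁₀ d + 5 = 26.70 − 5·4.0792 + 5 = 11.304
ΔM = M_A − M_B = 3.743 − (11.304) = -7.561; smaller M is more luminous → Star A.
L ratio = 10^(0.4 |ΔM|) = 10^3.024 = 1058

Star A is more luminous, by a factor of 1060.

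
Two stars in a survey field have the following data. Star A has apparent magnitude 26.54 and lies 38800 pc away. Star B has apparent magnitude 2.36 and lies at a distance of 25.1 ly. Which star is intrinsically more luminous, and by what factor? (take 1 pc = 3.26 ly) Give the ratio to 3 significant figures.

Star A: M = m − 5 log₁₀ d + 5 = 26.54 − 5·4.5888 + 5 = 8.596
Star B: d = 25.1 ly / 3.26 = 7.699 pc
Star B: M = m − 5 log₁₀ d + 5 = 2.36 − 5·0.8865 + 5 = 2.928
ΔM = M_A − M_B = 8.596 − (2.928) = 5.668; smaller M is more luminous → Star B.
L ratio = 10^(0.4 |ΔM|) = 10^2.267 = 185.0

Star B is more luminous, by a factor of 185.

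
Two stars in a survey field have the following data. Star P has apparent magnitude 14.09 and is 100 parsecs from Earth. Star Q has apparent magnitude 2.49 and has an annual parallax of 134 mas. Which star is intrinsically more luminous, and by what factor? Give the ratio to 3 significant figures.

Star Q is more luminous, by a factor of 243.

Star P: M = m − 5 log₁₀ d + 5 = 14.09 − 5·2.0000 + 5 = 9.090
Star Q: p = 134 mas = 0.134″ → d = 1/p = 7.463 pc
Star Q: M = m − 5 log₁₀ d + 5 = 2.49 − 5·0.8729 + 5 = 3.126
ΔM = M_P − M_Q = 9.090 − (3.126) = 5.964; smaller M is more luminous → Star Q.
L ratio = 10^(0.4 |ΔM|) = 10^2.386 = 243.1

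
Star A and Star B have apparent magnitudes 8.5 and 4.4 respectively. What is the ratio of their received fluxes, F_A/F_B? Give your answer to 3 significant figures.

Magnitude difference = 4.1
Flux ratio = 10^(−0.4 Δm) = 10^(−0.4 × 4.1) = 10^-1.640 = 0.02291

F_A/F_B ≈ 0.0229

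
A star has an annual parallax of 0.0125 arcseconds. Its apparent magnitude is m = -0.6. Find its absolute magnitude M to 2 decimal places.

M ≈ -5.12

d = 1/p = 1/0.0125″ = 80.00 pc
5 log₁₀(d/10 pc) = 5 log₁₀(80.00) − 5 = 4.515
M = m − 5 log₁₀(d/10) = -0.6 − 4.515 = -5.115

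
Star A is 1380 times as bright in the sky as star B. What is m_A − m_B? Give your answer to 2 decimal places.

m_A − m_B ≈ -7.85

Pogson: Δm = −2.5 log₁₀(ratio) = −2.5 log₁₀(1380) = −2.5 × 3.1399 = -7.850
Star A is brighter, so it has the smaller magnitude: the difference is negative.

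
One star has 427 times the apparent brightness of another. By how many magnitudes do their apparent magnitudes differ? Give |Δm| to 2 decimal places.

Pogson: Δm = −2.5 log₁₀(ratio) = −2.5 log₁₀(427) = −2.5 × 2.6304 = -6.576

|Δm| ≈ 6.58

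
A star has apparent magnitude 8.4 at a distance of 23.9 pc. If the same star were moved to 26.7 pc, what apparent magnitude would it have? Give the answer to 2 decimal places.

m ≈ 8.64

Flux ∝ 1/d², so Δm = 5 log₁₀(d₂/d₁) = 5 log₁₀(26.7/23.9) = 0.241
m₂ = m₁ + Δm = 8.4 + (0.241) = 8.641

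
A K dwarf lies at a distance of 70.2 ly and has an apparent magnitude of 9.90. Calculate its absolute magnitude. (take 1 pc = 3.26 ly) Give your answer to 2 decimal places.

M ≈ 8.23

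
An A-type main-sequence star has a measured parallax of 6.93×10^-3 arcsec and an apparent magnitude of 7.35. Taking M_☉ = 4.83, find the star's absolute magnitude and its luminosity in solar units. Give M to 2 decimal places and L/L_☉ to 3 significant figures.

M ≈ 1.55; L/L_☉ ≈ 20.4

d = 1/p = 1/6.93×10^-3″ = 144.3 pc
M = m − 5 log₁₀ d + 5 = 7.35 − 5·2.1593 + 5 = 1.554
M − M_☉ = 1.554 − 4.83 = -3.276
L/L_☉ = 10^(−0.4 × -3.276) = 20.44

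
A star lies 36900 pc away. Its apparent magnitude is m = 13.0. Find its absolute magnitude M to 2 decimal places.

M ≈ -4.84

5 log₁₀(d/10 pc) = 5 log₁₀(36900) − 5 = 17.835
M = m − 5 log₁₀(d/10) = 13.0 − 17.835 = -4.835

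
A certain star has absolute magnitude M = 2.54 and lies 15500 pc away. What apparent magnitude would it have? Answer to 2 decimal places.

m ≈ 18.49

m = M + 5 log₁₀ d − 5 = 2.54 + 5·4.1903 − 5 = 18.492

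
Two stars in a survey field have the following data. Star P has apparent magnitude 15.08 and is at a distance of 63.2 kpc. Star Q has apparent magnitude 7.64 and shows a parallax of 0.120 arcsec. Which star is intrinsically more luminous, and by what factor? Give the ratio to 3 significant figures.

Star P is more luminous, by a factor of 60800.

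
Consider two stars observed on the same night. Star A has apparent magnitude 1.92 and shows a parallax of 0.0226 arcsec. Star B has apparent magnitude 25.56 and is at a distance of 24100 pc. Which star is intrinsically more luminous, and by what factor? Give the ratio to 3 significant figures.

Star A is more luminous, by a factor of 9630.

Star A: d = 1/p = 1/0.0226″ = 44.25 pc
Star A: M = m − 5 log₁₀ d + 5 = 1.92 − 5·1.6459 + 5 = -1.309
Star B: M = m − 5 log₁₀ d + 5 = 25.56 − 5·4.3820 + 5 = 8.650
ΔM = M_A − M_B = -1.309 − (8.650) = -9.959; smaller M is more luminous → Star A.
L ratio = 10^(0.4 |ΔM|) = 10^3.984 = 9633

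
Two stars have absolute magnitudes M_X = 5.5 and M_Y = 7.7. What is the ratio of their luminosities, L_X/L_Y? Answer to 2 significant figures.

L_X/L_Y ≈ 7.6

ΔM = M_X − M_Y = -2.2
L_X/L_Y = 10^(−0.4 ΔM) = 10^0.880 = 7.586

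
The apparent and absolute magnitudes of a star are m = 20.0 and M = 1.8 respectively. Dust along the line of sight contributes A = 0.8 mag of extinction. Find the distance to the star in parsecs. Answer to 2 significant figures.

m − M = 5 log₁₀(d/10 pc) + A  ⇒  20.0 − (1.8) − 0.8 = 5 log₁₀(d/10)
17.400 = 5 log₁₀(d/10)
log₁₀ d = (m − M − A)/5 + 1 = 4.4800
d = 10^4.4800 = 30200 pc

d ≈ 30000 pc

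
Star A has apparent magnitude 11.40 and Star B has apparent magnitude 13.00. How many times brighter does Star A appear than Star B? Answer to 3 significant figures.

Magnitude difference = -1.60
Flux ratio = 10^(−0.4 Δm) = 10^(−0.4 × -1.60) = 10^0.640 = 4.365

4.37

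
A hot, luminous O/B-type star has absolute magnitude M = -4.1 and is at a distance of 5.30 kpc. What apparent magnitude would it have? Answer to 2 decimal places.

d = 5.30 kpc = 5300 pc
m = M + 5 log₁₀ d − 5 = -4.1 + 5·3.7243 − 5 = 9.521

m ≈ 9.52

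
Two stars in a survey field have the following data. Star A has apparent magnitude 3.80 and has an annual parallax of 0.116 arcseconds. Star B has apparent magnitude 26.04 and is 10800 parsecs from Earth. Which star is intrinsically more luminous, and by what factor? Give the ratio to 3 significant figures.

Star A is more luminous, by a factor of 501.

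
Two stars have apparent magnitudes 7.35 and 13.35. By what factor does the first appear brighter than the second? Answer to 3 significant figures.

Δm = 7.35 − (13.35) = -6.00
Flux ratio = 10^(−0.4 Δm) = 10^(−0.4 × -6.00) = 10^2.400 = 251.2

251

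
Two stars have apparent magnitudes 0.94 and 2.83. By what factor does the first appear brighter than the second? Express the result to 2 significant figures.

5.7

Magnitude difference = -1.89
Flux ratio = 10^(−0.4 Δm) = 10^(−0.4 × -1.89) = 10^0.756 = 5.702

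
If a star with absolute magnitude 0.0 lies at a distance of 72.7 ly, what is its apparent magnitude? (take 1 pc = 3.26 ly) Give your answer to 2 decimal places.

m ≈ 1.74

d = 72.7 ly / 3.26 = 22.30 pc
m = M + 5 log₁₀ d − 5 = 0.0 + 5·1.3483 − 5 = 1.742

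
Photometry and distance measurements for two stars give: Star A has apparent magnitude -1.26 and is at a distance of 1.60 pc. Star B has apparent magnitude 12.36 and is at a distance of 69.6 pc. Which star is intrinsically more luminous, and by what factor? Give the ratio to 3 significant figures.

Star A is more luminous, by a factor of 148.

Star A: M = m − 5 log₁₀ d + 5 = -1.26 − 5·0.2041 + 5 = 2.719
Star B: M = m − 5 log₁₀ d + 5 = 12.36 − 5·1.8426 + 5 = 8.147
ΔM = M_A − M_B = 2.719 − (8.147) = -5.428; smaller M is more luminous → Star A.
L ratio = 10^(0.4 |ΔM|) = 10^2.171 = 148.3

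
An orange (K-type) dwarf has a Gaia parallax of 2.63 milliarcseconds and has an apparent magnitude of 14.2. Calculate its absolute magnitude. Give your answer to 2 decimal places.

M ≈ 6.30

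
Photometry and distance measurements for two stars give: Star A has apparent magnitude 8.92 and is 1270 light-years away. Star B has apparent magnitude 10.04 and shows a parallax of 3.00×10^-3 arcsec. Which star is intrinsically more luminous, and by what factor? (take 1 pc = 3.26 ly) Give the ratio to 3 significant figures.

Star A: d = 1270 ly / 3.26 = 389.6 pc
Star A: M = m − 5 log₁₀ d + 5 = 8.92 − 5·2.5906 + 5 = 0.967
Star B: d = 1/p = 1/3.00×10^-3″ = 333.3 pc
Star B: M = m − 5 log₁₀ d + 5 = 10.04 − 5·2.5229 + 5 = 2.426
ΔM = M_A − M_B = 0.967 − (2.426) = -1.459; smaller M is more luminous → Star A.
L ratio = 10^(0.4 |ΔM|) = 10^0.583 = 3.832

Star A is more luminous, by a factor of 3.83.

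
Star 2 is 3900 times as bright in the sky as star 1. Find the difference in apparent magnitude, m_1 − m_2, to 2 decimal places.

Pogson: Δm = −2.5 log₁₀(ratio) = −2.5 log₁₀(3900) = −2.5 × 3.5911 = -8.978
Star 2 is brighter so has the smaller magnitude: m_1 − m_2 is positive.

m_1 − m_2 ≈ 8.98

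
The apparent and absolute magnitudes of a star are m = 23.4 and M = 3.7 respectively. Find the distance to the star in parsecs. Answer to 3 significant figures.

d ≈ 87100 pc

μ = m − M = 19.700
m − M = 5 log₁₀ d − 5
log₁₀ d = (m − M)/5 + 1 = 4.9400
d = 10^4.9400 = 87100 pc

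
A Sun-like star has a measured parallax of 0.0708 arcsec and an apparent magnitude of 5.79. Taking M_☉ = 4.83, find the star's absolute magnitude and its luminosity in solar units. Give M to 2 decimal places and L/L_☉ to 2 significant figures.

d = 1/p = 1/0.0708″ = 14.12 pc
M = m − 5 log₁₀ d + 5 = 5.79 − 5·1.1500 + 5 = 5.040
M − M_☉ = 5.040 − 4.83 = 0.210
L/L_☉ = 10^(−0.4 × 0.210) = 0.8240

M ≈ 5.04; L/L_☉ ≈ 0.82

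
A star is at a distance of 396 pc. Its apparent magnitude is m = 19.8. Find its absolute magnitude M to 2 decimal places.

M ≈ 11.81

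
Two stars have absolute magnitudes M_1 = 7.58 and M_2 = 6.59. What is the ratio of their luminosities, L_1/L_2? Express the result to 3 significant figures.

ΔM = M_1 − M_2 = 0.99
L_1/L_2 = 10^(−0.4 ΔM) = 10^-0.396 = 0.4018

L_1/L_2 ≈ 0.402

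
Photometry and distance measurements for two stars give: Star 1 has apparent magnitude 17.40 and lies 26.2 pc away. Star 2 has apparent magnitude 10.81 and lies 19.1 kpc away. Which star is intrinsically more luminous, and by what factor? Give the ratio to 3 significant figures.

Star 1: M = m − 5 log₁₀ d + 5 = 17.40 − 5·1.4183 + 5 = 15.308
Star 2: d = 19.1 kpc = 19100 pc
Star 2: M = m − 5 log₁₀ d + 5 = 10.81 − 5·4.2810 + 5 = -5.595
ΔM = M_1 − M_2 = 15.308 − (-5.595) = 20.904; smaller M is more luminous → Star 2.
L ratio = 10^(0.4 |ΔM|) = 10^8.361 = 2.299×10^8

Star 2 is more luminous, by a factor of 2.30×10^8.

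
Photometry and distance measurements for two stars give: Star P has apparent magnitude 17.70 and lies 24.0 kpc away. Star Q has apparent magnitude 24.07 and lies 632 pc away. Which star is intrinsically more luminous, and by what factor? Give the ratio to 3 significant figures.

Star P: d = 24.0 kpc = 24000 pc
Star P: M = m − 5 log₁₀ d + 5 = 17.70 − 5·4.3802 + 5 = 0.799
Star Q: M = m − 5 log₁₀ d + 5 = 24.07 − 5·2.8007 + 5 = 15.066
ΔM = M_P − M_Q = 0.799 − (15.066) = -14.267; smaller M is more luminous → Star P.
L ratio = 10^(0.4 |ΔM|) = 10^5.707 = 509300

Star P is more luminous, by a factor of 509000.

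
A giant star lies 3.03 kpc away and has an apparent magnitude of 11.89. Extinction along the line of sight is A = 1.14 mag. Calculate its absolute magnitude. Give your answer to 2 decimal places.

d = 3.03 kpc = 3030 pc
5 log₁₀(d/10 pc) = 5 log₁₀(3030) − 5 = 12.407
M = m − 5 log₁₀(d/10) − A = 11.89 − 12.407 − 1.14 = -1.657

M ≈ -1.66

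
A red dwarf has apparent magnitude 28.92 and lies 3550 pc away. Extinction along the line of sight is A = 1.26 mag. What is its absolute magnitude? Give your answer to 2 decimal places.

M ≈ 14.91

5 log₁₀(d/10 pc) = 5 log₁₀(3550) − 5 = 12.751
M = m − 5 log₁₀(d/10) − A = 28.92 − 12.751 − 1.26 = 14.909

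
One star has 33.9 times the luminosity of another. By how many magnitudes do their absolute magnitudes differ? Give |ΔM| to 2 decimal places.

Pogson: ΔM = −2.5 log₁₀(ratio) = −2.5 log₁₀(33.9) = −2.5 × 1.5302 = -3.825

|ΔM| ≈ 3.83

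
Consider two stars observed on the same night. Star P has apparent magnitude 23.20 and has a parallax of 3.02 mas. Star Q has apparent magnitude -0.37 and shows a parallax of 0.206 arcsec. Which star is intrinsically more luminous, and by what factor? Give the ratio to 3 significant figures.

Star P: p = 3.02 mas = 3.02×10^-3″ → d = 1/p = 331.1 pc
Star P: M = m − 5 log₁₀ d + 5 = 23.20 − 5·2.5200 + 5 = 15.600
Star Q: d = 1/p = 1/0.206″ = 4.854 pc
Star Q: M = m − 5 log₁₀ d + 5 = -0.37 − 5·0.6861 + 5 = 1.199
ΔM = M_P − M_Q = 15.600 − (1.199) = 14.401; smaller M is more luminous → Star Q.
L ratio = 10^(0.4 |ΔM|) = 10^5.760 = 575800

Star Q is more luminous, by a factor of 576000.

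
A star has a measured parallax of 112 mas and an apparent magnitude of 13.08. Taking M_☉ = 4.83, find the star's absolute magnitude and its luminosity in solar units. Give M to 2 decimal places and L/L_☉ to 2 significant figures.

M ≈ 13.33; L/L_☉ ≈ 4.0×10^-4

d = 1/p = 1000/112 mas = 8.929 pc
M = m − 5 log₁₀ d + 5 = 13.08 − 5·0.9508 + 5 = 13.326
M − M_☉ = 13.326 − 4.83 = 8.496
L/L_☉ = 10^(−0.4 × 8.496) = 3.995×10^-4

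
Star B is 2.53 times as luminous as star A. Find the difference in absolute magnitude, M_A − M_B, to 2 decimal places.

M_A − M_B ≈ 1.01

Pogson: ΔM = −2.5 log₁₀(ratio) = −2.5 log₁₀(2.53) = −2.5 × 0.4031 = -1.008
Star B is brighter so has the smaller magnitude: M_A − M_B is positive.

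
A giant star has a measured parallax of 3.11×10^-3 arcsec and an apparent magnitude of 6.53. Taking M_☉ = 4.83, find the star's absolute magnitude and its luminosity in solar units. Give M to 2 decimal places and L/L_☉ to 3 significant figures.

M ≈ -1.01; L/L_☉ ≈ 216

d = 1/p = 1/3.11×10^-3″ = 321.5 pc
M = m − 5 log₁₀ d + 5 = 6.53 − 5·2.5072 + 5 = -1.006
M − M_☉ = -1.006 − 4.83 = -5.836
L/L_☉ = 10^(−0.4 × -5.836) = 216.0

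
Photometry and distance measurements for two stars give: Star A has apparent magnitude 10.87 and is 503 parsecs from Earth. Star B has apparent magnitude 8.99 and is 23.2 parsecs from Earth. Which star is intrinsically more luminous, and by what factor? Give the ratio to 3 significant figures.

Star A is more luminous, by a factor of 83.2.

Star A: M = m − 5 log₁₀ d + 5 = 10.87 − 5·2.7016 + 5 = 2.362
Star B: M = m − 5 log₁₀ d + 5 = 8.99 − 5·1.3655 + 5 = 7.163
ΔM = M_A − M_B = 2.362 − (7.163) = -4.800; smaller M is more luminous → Star A.
L ratio = 10^(0.4 |ΔM|) = 10^1.920 = 83.21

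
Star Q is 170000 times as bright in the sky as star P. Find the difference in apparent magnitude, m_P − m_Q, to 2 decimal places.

m_P − m_Q ≈ 13.08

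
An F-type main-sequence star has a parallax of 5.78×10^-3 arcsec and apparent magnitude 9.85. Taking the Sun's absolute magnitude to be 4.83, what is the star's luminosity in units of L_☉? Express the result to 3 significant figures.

d = 1/p = 1/5.78×10^-3″ = 173.0 pc
M = m − 5 log₁₀ d + 5 = 9.85 − 5·2.2381 + 5 = 3.660
M − M_☉ = 3.660 − 4.83 = -1.170
L/L_☉ = 10^(−0.4 × -1.170) = 2.939

L/L_☉ ≈ 2.94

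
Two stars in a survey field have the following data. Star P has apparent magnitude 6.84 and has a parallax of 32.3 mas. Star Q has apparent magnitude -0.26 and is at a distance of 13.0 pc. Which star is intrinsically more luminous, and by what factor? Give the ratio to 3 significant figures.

Star Q is more luminous, by a factor of 122.

Star P: p = 32.3 mas = 0.0323″ → d = 1/p = 30.96 pc
Star P: M = m − 5 log₁₀ d + 5 = 6.84 − 5·1.4908 + 5 = 4.386
Star Q: M = m − 5 log₁₀ d + 5 = -0.26 − 5·1.1139 + 5 = -0.830
ΔM = M_P − M_Q = 4.386 − (-0.830) = 5.216; smaller M is more luminous → Star Q.
L ratio = 10^(0.4 |ΔM|) = 10^2.086 = 122.0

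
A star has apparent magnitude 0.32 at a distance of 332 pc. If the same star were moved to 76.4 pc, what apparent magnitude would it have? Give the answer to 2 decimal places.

m ≈ -2.87

Flux ∝ 1/d², so Δm = 5 log₁₀(d₂/d₁) = 5 log₁₀(76.4/332) = -3.190
m₂ = m₁ + Δm = 0.32 + (-3.190) = -2.870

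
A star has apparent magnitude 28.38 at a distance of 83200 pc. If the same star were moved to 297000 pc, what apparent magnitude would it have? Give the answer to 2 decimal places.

m ≈ 31.14

Flux ∝ 1/d², so Δm = 5 log₁₀(d₂/d₁) = 5 log₁₀(297000/83200) = 2.763
m₂ = m₁ + Δm = 28.38 + (2.763) = 31.143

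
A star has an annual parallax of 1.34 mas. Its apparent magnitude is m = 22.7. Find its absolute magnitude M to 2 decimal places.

M ≈ 13.34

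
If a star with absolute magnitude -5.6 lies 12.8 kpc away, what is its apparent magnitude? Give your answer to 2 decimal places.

d = 12.8 kpc = 12800 pc
m = M + 5 log₁₀ d − 5 = -5.6 + 5·4.1072 − 5 = 9.936

m ≈ 9.94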